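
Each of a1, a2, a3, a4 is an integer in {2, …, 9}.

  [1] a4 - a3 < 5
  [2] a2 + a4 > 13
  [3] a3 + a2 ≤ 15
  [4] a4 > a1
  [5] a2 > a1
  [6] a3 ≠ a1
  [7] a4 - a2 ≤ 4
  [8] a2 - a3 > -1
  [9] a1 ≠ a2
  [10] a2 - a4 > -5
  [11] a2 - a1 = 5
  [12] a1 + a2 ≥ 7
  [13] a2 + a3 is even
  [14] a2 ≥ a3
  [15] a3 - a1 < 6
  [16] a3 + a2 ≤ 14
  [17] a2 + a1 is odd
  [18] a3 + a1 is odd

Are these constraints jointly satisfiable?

The assignment a1 = 2, a2 = 7, a3 = 7, a4 = 9 works:
  constraint 1 holds since a4 - a3 = 2.
  constraint 2 holds since a2 + a4 = 16.
  constraint 3 holds since a3 + a2 = 14.
The rest check out directly.

Satisfiable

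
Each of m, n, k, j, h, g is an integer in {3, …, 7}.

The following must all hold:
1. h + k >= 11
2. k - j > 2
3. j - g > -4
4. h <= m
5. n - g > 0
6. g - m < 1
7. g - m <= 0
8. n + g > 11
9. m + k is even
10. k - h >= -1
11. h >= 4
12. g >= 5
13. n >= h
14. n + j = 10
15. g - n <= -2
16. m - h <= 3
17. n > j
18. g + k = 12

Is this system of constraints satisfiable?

Satisfiable

The assignment m = 7, n = 7, k = 7, j = 3, h = 5, g = 5 works:
  constraint 1 holds since h + k = 12.
  constraint 2 holds since k - j = 4.
The rest check out directly.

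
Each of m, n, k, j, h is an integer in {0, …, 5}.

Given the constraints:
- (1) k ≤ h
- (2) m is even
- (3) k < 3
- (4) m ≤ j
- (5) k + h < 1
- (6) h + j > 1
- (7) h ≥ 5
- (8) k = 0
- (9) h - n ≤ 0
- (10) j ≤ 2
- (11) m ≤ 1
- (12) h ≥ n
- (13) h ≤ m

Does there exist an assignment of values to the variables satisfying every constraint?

From constraints 7 and 13: m ≥ h and h ≥ 5, so m ≥ 5. From constraints 4 and 10: m ≤ j and j ≤ 2, so m ≤ 2. But 2 < 5, so no value of m works.

Unsatisfiable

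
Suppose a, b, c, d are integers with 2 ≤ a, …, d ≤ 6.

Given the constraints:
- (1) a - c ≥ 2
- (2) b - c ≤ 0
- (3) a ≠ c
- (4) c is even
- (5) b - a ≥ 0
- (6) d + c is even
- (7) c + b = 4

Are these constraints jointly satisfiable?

Constraints 1, 2, and 5 give a − c ≥ 2, c − b ≥ 0, b − a ≥ 0.
Adding all 3 inequalities: the left sides telescope to 0, and the right sides sum to 2 + 0 + 0 = 2. So 0 ≥ 2, which is false.

Unsatisfiable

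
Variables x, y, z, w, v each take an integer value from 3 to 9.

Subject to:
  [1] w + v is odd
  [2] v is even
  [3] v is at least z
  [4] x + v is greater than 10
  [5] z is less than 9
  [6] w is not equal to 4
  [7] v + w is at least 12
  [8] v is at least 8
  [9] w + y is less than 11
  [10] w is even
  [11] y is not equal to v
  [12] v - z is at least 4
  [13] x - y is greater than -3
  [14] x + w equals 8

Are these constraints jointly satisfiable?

Constraint 10 makes w even and constraint 2 makes v even, so w + v must be even. Constraint 1 says w + v is odd — contradiction.

Unsatisfiable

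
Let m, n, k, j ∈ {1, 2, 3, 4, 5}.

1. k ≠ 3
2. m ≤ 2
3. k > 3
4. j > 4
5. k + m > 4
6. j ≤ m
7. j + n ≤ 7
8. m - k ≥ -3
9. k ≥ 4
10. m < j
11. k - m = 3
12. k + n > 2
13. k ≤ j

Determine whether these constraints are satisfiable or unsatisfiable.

Unsatisfiable

From constraints 9 and 13: j ≥ k and k ≥ 4, so j ≥ 4. From constraints 2 and 6: j ≤ m and m ≤ 2, so j ≤ 2. But 2 < 4, so no value of j works.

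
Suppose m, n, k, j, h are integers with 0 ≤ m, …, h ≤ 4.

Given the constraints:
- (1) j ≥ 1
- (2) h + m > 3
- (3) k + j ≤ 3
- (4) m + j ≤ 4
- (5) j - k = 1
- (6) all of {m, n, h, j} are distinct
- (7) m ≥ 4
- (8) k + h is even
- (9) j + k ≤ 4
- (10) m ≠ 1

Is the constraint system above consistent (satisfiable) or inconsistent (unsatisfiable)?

Unsatisfiable

From constraint 7: m ≥ 4. From constraint 1: j ≥ 1. Hence m + j ≥ 5. But constraint 4 requires m + j ≤ 4, and 4 < 5. Contradiction.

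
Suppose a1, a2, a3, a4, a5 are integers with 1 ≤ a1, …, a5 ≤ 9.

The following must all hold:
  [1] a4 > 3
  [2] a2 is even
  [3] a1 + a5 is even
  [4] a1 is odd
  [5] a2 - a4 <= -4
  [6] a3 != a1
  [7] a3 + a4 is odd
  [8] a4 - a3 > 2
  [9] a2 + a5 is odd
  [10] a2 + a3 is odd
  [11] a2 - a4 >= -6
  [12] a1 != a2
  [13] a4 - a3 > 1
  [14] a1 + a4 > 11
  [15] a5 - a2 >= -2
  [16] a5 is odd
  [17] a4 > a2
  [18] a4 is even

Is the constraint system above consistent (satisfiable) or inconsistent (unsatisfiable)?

Take a1 = 7, a2 = 2, a3 = 3, a4 = 6, a5 = 3. Then constraint 5: a2 - a4 = -4; constraint 8: a4 - a3 = 3; constraint 11: a2 - a4 = -4, and every other listed constraint is also met.

Satisfiable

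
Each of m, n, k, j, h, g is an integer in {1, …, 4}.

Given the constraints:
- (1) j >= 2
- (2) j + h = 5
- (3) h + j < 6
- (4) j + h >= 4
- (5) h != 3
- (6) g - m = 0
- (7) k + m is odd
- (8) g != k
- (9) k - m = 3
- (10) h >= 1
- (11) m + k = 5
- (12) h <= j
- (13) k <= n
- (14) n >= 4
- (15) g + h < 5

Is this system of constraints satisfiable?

Satisfiable

Setting (m, n, k, j, h, g) = (1, 4, 4, 3, 2, 1) satisfies everything: constraint 2: j + h = 5; constraint 3: h + j = 5, and the others follow.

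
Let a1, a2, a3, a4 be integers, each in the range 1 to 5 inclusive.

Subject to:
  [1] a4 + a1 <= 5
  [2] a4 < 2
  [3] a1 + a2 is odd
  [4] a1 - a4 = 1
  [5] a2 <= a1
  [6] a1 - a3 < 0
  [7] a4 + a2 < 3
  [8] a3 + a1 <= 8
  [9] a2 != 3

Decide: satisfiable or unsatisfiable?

Satisfiable

Setting (a1, a2, a3, a4) = (2, 1, 4, 1) satisfies everything: constraint 1: a4 + a1 = 3; constraint 4: a1 - a4 = 1, and the others follow.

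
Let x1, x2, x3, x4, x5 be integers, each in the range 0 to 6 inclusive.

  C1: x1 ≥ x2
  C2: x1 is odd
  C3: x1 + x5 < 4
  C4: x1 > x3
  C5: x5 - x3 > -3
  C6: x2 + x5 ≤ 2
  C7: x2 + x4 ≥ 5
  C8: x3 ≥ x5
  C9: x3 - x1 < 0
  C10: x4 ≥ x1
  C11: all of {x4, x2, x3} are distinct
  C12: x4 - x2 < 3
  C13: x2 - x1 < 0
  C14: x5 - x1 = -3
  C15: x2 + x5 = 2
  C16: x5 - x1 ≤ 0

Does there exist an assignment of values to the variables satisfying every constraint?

Setting (x1, x2, x3, x4, x5) = (3, 2, 1, 3, 0) satisfies everything: constraint 3: x1 + x5 = 3; constraint 5: x5 - x3 = -1; constraint 6: x2 + x5 = 2, and the others follow.

Satisfiable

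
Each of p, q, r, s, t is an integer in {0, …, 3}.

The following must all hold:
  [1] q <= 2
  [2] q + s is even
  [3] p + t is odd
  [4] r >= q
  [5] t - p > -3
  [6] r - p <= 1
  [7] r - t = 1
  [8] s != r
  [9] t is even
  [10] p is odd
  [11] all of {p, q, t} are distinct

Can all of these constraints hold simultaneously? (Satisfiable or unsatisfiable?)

Satisfiable

The assignment p = 3, q = 0, r = 3, s = 2, t = 2 works:
  constraint 5 holds since t - p = -1.
  constraint 6 holds since r - p = 0.
  constraint 7 holds since r - t = 1.
The rest check out directly.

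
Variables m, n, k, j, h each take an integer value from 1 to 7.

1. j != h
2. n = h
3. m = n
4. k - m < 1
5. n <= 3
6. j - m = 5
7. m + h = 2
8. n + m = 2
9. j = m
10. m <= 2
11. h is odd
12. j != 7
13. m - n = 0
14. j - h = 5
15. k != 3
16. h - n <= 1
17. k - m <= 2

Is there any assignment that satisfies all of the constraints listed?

Unsatisfiable

From constraints 2, 3, and 9, j = m = n = h, so j = h. But constraint 1 says j ≠ h. Contradiction.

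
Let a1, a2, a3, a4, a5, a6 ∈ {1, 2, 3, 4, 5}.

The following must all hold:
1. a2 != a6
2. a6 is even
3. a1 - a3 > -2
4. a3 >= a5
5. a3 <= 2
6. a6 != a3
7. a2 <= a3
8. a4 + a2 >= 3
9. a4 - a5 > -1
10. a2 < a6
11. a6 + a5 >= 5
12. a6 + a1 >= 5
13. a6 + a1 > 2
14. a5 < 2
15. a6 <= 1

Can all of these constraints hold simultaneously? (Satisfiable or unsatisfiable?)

Unsatisfiable

From constraint 15: a6 ≤ 1. From constraints 4 and 5: a5 ≤ a3 ≤ 2. Hence a6 + a5 ≤ 3. But constraint 11 requires a6 + a5 ≥ 5, and 5 > 3. Contradiction.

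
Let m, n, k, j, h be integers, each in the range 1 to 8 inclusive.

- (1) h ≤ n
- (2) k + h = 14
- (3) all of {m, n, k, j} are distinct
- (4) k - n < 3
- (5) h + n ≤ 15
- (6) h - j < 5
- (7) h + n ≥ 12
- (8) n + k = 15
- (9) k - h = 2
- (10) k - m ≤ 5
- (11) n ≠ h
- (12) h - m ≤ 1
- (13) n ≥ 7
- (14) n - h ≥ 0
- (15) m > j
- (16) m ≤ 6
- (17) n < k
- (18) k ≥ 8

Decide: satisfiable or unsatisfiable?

Setting (m, n, k, j, h) = (6, 7, 8, 3, 6) satisfies everything: constraint 2: k + h = 14; constraint 4: k - n = 1, and the others follow.

Satisfiable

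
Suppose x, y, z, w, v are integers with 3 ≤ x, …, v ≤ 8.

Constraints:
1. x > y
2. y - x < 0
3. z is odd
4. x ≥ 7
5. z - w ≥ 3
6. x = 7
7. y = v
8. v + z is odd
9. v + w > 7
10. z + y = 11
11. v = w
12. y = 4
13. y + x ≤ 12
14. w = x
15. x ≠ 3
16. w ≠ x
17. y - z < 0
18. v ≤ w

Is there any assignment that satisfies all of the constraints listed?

Constraint 12 fixes y = 4 and constraint 6 fixes x = 7. Constraints 7, 11, and 14 give y = v = w = x, so y = x. But 4 ≠ 7 — contradiction.

Unsatisfiable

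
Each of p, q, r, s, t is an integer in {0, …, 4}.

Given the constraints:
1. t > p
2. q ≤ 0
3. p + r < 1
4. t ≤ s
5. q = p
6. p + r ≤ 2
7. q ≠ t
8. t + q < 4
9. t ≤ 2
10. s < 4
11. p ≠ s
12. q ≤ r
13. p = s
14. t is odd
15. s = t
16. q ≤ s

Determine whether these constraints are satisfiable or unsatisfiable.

From constraints 5, 13, and 15, q = p = s = t, so q = t. But constraint 7 says q ≠ t. Contradiction.

Unsatisfiable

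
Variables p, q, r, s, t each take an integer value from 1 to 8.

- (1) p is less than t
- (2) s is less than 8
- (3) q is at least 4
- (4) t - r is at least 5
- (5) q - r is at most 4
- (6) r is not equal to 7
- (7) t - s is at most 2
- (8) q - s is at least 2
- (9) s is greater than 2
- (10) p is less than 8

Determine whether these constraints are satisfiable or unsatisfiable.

Unsatisfiable

Constraints 4, 5, 7, and 8 give t − r ≥ 5, r − q ≥ -4, q − s ≥ 2, s − t ≥ -2.
Adding all 4 inequalities: the left sides telescope to 0, and the right sides sum to 5 + (-4) + 2 + (-2) = 1. So 0 ≥ 1, which is false.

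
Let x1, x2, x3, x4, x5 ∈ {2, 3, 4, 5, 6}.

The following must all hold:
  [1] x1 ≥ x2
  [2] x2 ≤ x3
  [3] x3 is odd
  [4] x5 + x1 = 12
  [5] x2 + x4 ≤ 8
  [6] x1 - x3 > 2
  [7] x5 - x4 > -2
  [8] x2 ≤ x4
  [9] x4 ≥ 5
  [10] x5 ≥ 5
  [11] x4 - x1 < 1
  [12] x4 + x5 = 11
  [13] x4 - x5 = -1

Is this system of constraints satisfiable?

One satisfying assignment is x1 = 6, x2 = 3, x3 = 3, x4 = 5, x5 = 6.
For the less obvious constraints — constraint 4: x5 + x1 = 12; constraint 5: x2 + x4 = 8 — and the others hold by inspection.

Satisfiable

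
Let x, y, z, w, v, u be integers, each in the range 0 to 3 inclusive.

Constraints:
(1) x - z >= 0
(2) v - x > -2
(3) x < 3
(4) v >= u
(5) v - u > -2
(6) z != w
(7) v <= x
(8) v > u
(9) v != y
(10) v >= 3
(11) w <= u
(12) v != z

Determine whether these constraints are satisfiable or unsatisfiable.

Unsatisfiable

From constraints 7 and 10: x ≥ v and v ≥ 3, so x ≥ 3. From constraint 3: x ≤ 2. But 2 < 3, so no value of x works.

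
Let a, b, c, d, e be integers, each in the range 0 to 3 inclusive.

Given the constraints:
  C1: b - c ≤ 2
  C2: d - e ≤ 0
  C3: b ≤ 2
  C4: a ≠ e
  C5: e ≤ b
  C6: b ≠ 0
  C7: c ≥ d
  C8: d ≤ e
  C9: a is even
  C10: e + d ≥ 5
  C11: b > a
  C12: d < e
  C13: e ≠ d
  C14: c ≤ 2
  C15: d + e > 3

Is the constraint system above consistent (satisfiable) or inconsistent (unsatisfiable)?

Unsatisfiable

From constraints 3 and 5: e ≤ b ≤ 2. From constraints 7 and 14: d ≤ c ≤ 2. Hence e + d ≤ 4. But constraint 10 requires e + d ≥ 5, and 5 > 4. Contradiction.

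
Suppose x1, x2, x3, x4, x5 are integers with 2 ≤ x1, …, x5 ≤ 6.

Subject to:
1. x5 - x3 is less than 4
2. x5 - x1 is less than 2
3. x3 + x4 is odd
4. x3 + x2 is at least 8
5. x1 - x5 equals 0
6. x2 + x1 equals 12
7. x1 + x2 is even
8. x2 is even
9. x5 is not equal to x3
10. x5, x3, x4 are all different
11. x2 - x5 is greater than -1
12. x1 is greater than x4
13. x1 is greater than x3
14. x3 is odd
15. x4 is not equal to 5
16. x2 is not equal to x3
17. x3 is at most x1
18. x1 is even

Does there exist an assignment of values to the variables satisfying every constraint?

Take x1 = 6, x2 = 6, x3 = 5, x4 = 2, x5 = 6. Then constraint 1: x5 - x3 = 1; constraint 2: x5 - x1 = 0; constraint 4: x3 + x2 = 11, and every other listed constraint is also met.

Satisfiable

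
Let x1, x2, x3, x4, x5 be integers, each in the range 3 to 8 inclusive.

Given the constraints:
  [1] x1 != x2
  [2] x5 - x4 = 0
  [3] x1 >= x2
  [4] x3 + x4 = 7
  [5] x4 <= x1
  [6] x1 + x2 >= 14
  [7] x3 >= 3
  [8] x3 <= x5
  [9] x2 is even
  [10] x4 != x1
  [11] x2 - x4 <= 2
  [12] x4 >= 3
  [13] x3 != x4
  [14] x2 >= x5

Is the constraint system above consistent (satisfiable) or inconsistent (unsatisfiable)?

Try x1 = 8, x2 = 6, x3 = 3, x4 = 4, x5 = 4.
Check constraint 2: x5 - x4 = 0; constraint 4: x3 + x4 = 7; constraint 6: x1 + x2 = 14. The remaining constraints are straightforward to verify.

Satisfiable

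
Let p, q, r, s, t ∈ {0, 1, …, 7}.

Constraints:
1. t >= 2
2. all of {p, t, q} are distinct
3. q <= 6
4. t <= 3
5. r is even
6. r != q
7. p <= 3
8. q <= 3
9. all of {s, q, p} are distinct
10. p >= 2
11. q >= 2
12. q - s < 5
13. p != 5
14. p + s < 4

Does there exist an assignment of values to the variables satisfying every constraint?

Unsatisfiable

Constraints 1, 4, 7, 8, 10, and 11 confine each of p, t, q to the 2 values {2, 3}.
Constraint 2 requires all 3 of them to be distinct, but only 2 values are available — impossible by the pigeonhole principle.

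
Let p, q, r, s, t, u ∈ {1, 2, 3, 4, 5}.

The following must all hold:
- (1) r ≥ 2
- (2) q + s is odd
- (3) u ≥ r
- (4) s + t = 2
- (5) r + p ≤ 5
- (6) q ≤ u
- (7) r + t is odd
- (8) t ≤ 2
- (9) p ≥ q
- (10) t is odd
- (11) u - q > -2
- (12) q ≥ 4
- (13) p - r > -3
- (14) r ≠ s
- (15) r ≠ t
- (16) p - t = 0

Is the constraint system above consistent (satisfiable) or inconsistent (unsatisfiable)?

Unsatisfiable

From constraint 1: r ≥ 2. From constraints 9 and 12: p ≥ q ≥ 4. Hence r + p ≥ 6. But constraint 5 requires r + p ≤ 5, and 5 < 6. Contradiction.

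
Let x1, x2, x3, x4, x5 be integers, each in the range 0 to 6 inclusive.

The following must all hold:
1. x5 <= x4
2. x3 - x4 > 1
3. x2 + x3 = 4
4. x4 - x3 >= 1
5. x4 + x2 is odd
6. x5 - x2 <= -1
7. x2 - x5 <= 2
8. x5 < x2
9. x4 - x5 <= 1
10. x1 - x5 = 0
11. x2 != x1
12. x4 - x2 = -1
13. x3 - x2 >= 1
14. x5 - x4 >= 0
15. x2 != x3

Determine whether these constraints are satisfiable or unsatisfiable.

Unsatisfiable

Constraints 4, 6, 9, and 13 give x5 − x4 ≥ -1, x4 − x3 ≥ 1, x3 − x2 ≥ 1, x2 − x5 ≥ 1.
Adding all 4 inequalities: the left sides telescope to 0, and the right sides sum to (-1) + 1 + 1 + 1 = 2. So 0 ≥ 2, which is false.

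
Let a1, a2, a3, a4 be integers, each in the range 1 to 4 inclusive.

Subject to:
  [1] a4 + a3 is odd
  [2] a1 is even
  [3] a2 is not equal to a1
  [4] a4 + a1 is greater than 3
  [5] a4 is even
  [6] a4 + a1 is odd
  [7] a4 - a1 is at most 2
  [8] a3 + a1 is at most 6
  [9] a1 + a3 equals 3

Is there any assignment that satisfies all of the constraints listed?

Constraint 5 makes a4 even and constraint 2 makes a1 even, so a4 + a1 must be even. Constraint 6 says a4 + a1 is odd — contradiction.

Unsatisfiable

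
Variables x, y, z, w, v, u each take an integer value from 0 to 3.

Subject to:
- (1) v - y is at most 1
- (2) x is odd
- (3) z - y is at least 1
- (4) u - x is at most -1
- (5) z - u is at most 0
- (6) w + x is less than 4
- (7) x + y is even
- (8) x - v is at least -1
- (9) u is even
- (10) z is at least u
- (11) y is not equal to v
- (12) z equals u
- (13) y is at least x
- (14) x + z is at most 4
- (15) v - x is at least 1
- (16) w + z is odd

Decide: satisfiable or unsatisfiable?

Unsatisfiable

Constraints 1, 3, 4, 5, and 15 give z − y ≥ 1, y − v ≥ -1, v − x ≥ 1, x − u ≥ 1, u − z ≥ 0.
Adding all 5 inequalities: the left sides telescope to 0, and the right sides sum to 1 + (-1) + 1 + 1 + 0 = 2. So 0 ≥ 2, which is false.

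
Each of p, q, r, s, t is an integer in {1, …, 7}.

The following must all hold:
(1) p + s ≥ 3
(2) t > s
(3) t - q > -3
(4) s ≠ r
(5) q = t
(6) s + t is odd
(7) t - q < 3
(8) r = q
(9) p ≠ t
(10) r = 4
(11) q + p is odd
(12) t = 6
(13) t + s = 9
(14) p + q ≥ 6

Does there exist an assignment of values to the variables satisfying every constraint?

Constraint 10 fixes r = 4 and constraint 12 fixes t = 6. Constraints 5 and 8 give r = q = t, so r = t. But 4 ≠ 6 — contradiction.

Unsatisfiable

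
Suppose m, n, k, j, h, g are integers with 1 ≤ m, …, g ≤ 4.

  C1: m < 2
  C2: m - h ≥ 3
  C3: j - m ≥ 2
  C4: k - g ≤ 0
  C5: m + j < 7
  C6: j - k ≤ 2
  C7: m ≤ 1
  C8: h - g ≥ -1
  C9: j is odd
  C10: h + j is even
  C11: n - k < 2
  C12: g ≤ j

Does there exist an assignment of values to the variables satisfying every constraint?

Unsatisfiable

Constraints 2, 3, 4, 6, and 8 give h − g ≥ -1, g − k ≥ 0, k − j ≥ -2, j − m ≥ 2, m − h ≥ 3.
Adding all 5 inequalities: the left sides telescope to 0, and the right sides sum to (-1) + 0 + (-2) + 2 + 3 = 2. So 0 ≥ 2, which is false.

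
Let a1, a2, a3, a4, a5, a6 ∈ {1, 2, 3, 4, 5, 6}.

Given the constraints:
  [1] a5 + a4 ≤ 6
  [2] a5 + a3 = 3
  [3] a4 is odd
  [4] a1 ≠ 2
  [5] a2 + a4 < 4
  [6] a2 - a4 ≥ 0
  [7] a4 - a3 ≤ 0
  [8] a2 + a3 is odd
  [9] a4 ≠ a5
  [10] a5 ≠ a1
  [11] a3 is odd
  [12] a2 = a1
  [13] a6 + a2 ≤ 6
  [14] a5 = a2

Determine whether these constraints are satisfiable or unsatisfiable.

From constraints 12 and 14, a5 = a2 = a1, so a5 = a1. But constraint 10 says a5 ≠ a1. Contradiction.

Unsatisfiable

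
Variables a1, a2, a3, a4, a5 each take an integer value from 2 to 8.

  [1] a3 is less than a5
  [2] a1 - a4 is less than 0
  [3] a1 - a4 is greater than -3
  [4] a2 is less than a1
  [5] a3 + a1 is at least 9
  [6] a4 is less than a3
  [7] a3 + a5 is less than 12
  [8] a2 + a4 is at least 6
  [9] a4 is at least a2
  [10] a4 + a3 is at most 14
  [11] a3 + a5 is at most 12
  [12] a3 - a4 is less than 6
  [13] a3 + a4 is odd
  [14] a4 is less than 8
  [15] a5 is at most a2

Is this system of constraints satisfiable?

Unsatisfiable

Constraints 1, 2, 4, 6, and 15 give a5 ≤ a2, a2 < a1, a1 < a4, a4 < a3, a3 < a5. Chaining: a5 ≤ a2 < a1 < a4 < a3 < a5, which forces a5 < a5 — impossible.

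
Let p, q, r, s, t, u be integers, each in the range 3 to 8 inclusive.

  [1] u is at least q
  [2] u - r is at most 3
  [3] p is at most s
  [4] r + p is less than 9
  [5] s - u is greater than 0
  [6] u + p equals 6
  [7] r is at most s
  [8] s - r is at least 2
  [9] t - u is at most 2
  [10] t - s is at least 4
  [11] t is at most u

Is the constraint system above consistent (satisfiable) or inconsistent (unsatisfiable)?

Constraints 2, 8, 9, and 10 give u − t ≥ -2, t − s ≥ 4, s − r ≥ 2, r − u ≥ -3.
Adding all 4 inequalities: the left sides telescope to 0, and the right sides sum to (-2) + 4 + 2 + (-3) = 1. So 0 ≥ 1, which is false.

Unsatisfiable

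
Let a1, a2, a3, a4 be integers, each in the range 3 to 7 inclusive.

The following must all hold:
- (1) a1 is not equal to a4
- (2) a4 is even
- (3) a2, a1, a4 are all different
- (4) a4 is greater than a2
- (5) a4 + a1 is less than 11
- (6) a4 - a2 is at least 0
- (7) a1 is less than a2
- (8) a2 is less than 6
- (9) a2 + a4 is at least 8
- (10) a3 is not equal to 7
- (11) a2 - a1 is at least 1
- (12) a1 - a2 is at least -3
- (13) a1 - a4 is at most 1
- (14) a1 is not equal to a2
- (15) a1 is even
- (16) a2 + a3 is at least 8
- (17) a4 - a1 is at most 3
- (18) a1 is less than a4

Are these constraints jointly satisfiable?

Satisfiable

Take a1 = 4, a2 = 5, a3 = 6, a4 = 6. Then constraint 5: a4 + a1 = 10; constraint 6: a4 - a2 = 1; constraint 9: a2 + a4 = 11, and every other listed constraint is also met.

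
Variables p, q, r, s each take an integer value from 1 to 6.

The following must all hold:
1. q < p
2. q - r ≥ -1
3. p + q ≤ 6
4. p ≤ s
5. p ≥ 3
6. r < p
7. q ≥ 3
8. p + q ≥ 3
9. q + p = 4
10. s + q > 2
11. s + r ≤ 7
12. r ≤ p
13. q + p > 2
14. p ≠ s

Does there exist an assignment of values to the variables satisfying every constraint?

Unsatisfiable

From constraint 7: q ≥ 3. From constraint 5: p ≥ 3. Hence q + p ≥ 6. But constraint 9 requires q + p = 4, and 4 < 6. Contradiction.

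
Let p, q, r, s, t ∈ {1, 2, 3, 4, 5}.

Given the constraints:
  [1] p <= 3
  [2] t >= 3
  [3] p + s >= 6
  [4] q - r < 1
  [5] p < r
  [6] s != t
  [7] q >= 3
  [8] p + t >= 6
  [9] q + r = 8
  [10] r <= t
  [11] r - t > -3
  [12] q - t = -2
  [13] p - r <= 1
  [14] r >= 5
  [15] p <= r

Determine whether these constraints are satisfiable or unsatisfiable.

Take p = 3, q = 3, r = 5, s = 3, t = 5. Then constraint 3: p + s = 6; constraint 4: q - r = -2; constraint 8: p + t = 8, and every other listed constraint is also met.

Satisfiable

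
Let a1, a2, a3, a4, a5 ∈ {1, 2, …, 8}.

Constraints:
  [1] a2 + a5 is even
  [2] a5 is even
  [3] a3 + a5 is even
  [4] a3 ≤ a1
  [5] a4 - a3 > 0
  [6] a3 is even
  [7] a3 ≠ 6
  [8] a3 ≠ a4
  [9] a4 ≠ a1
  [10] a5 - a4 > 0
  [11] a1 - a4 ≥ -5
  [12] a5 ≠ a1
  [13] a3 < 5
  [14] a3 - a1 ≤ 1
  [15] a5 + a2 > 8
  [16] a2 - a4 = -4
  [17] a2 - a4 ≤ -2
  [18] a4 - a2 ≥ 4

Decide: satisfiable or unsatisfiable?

Take a1 = 4, a2 = 2, a3 = 4, a4 = 6, a5 = 8. Then constraint 5: a4 - a3 = 2; constraint 10: a5 - a4 = 2, and every other listed constraint is also met.

Satisfiable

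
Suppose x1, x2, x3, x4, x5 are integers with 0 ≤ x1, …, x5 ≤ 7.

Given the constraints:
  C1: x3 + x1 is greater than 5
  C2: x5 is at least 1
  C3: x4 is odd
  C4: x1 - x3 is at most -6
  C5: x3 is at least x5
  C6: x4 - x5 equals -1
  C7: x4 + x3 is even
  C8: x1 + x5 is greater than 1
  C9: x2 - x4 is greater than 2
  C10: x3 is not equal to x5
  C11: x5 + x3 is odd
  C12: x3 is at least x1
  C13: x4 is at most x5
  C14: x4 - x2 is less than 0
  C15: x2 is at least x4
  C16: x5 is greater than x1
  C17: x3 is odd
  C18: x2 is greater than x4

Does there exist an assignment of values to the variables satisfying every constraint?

Satisfiable

The assignment x1 = 1, x2 = 4, x3 = 7, x4 = 1, x5 = 2 works:
  constraint 1 holds since x3 + x1 = 8.
  constraint 4 holds since x1 - x3 = -6.
The rest check out directly.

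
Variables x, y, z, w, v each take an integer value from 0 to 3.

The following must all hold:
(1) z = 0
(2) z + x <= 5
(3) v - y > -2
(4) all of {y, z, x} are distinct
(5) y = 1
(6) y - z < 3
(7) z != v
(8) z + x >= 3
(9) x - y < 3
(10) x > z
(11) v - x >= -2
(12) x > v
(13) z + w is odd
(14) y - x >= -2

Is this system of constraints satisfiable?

One satisfying assignment is x = 3, y = 1, z = 0, w = 3, v = 1.
For the less obvious constraints — constraint 2: z + x = 3; constraint 3: v - y = 0 — and the others hold by inspection.

Satisfiable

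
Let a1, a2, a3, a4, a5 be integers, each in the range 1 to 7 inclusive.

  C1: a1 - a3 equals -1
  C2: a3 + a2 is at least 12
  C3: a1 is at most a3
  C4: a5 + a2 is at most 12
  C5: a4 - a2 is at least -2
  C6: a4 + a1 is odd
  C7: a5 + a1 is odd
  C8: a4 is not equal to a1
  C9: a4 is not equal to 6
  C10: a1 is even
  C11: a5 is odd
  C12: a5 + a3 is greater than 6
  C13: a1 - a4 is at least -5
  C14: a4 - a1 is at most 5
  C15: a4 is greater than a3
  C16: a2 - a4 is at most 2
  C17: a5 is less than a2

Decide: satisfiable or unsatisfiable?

Satisfiable

Setting (a1, a2, a3, a4, a5) = (4, 7, 5, 7, 3) satisfies everything: constraint 1: a1 - a3 = -1; constraint 2: a3 + a2 = 12; constraint 4: a5 + a2 = 10, and the others follow.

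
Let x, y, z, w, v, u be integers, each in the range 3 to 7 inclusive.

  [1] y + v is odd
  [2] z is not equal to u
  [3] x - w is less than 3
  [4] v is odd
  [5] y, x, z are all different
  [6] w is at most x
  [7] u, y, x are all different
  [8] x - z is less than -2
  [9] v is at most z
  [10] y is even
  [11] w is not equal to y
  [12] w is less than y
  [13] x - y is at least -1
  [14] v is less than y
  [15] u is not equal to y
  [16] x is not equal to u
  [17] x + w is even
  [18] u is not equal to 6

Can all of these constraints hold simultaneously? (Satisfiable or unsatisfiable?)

Satisfiable

Try x = 3, y = 4, z = 6, w = 3, v = 3, u = 7.
Check constraint 3: x - w = 0; constraint 8: x - z = -3. The remaining constraints are straightforward to verify.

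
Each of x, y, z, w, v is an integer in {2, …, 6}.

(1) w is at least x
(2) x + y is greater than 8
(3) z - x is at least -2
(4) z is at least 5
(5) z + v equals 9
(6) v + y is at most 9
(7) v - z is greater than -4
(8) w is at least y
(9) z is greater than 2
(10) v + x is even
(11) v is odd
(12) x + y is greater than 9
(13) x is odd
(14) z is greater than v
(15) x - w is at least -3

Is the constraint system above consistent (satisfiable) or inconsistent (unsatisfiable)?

Satisfiable

Take x = 5, y = 6, z = 6, w = 6, v = 3. Then constraint 2: x + y = 11; constraint 3: z - x = 1; constraint 5: z + v = 9, and every other listed constraint is also met.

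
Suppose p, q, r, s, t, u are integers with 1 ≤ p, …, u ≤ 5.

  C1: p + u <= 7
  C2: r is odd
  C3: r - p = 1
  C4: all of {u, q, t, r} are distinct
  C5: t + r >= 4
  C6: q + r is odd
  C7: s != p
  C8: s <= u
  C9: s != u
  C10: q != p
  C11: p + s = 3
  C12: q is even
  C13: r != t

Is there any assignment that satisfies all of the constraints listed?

One satisfying assignment is p = 2, q = 4, r = 3, s = 1, t = 1, u = 5.
For the less obvious constraints — constraint 1: p + u = 7; constraint 3: r - p = 1; constraint 5: t + r = 4 — and the others hold by inspection.

Satisfiable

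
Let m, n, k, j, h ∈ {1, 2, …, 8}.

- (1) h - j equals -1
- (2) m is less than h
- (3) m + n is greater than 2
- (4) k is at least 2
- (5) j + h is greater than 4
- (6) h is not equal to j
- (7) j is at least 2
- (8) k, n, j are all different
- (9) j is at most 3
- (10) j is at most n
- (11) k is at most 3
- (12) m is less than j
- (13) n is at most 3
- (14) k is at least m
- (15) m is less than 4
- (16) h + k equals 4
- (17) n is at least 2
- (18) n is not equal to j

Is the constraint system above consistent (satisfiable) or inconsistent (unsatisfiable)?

Constraints 4, 7, 9, 11, 13, and 17 confine each of k, n, j to the 2 values {2, 3}.
Constraint 8 requires all 3 of them to be distinct, but only 2 values are available — impossible by the pigeonhole principle.

Unsatisfiable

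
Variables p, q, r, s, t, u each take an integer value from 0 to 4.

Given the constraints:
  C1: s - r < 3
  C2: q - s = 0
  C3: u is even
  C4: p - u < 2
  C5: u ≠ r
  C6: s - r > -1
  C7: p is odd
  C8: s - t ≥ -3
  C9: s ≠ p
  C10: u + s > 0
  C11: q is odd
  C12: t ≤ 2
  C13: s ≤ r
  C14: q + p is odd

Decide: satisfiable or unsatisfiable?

Unsatisfiable

Constraint 11 makes q odd and constraint 7 makes p odd, so q + p must be even. Constraint 14 says q + p is odd — contradiction.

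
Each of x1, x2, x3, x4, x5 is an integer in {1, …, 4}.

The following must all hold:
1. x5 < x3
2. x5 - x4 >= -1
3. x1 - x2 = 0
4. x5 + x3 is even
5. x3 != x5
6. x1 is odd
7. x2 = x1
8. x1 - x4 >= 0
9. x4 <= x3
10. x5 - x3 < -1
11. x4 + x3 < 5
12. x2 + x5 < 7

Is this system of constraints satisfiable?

Satisfiable

Setting (x1, x2, x3, x4, x5) = (3, 3, 3, 1, 1) satisfies everything: constraint 2: x5 - x4 = 0; constraint 3: x1 - x2 = 0, and the others follow.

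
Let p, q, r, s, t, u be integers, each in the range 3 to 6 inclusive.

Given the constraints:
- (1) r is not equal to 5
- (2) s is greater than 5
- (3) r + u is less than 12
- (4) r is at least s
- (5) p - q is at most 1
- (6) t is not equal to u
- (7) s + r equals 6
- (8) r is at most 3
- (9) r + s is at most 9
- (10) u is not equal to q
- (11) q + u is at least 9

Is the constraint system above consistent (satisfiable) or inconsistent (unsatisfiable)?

From constraint 2: s ≥ 6. From constraints 4 and 8: s ≤ r and r ≤ 3, so s ≤ 3. But 3 < 6, so no value of s works.

Unsatisfiable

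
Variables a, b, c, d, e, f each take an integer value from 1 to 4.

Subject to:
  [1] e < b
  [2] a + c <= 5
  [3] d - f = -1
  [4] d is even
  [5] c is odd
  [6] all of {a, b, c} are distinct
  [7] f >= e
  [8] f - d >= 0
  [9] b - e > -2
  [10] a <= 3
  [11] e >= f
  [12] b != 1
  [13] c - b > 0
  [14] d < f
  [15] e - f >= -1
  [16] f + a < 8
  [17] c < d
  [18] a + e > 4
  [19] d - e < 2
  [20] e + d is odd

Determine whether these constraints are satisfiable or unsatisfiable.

Unsatisfiable

Constraints 1, 11, 13, 14, and 17 give c < d, d < f, f ≤ e, e < b, b < c. Chaining: c < d < f ≤ e < b < c, which forces c < c — impossible.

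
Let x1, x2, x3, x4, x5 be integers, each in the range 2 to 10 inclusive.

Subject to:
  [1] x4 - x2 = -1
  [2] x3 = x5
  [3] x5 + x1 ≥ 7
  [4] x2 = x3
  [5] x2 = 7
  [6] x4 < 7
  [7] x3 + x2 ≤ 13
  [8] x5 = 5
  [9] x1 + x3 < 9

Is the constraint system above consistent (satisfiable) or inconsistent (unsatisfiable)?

Unsatisfiable

Constraint 5 fixes x2 = 7 and constraint 8 fixes x5 = 5. Constraints 2 and 4 give x2 = x3 = x5, so x2 = x5. But 7 ≠ 5 — contradiction.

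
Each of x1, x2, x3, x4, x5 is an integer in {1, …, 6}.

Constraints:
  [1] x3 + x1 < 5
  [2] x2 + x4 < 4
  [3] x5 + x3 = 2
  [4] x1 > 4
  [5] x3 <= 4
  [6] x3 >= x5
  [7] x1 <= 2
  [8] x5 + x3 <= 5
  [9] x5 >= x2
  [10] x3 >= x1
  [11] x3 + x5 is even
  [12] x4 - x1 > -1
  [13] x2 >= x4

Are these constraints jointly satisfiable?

From constraint 4: x1 ≥ 5. From constraints 5 and 10: x1 ≤ x3 and x3 ≤ 4, so x1 ≤ 4. But 4 < 5, so no value of x1 works.

Unsatisfiable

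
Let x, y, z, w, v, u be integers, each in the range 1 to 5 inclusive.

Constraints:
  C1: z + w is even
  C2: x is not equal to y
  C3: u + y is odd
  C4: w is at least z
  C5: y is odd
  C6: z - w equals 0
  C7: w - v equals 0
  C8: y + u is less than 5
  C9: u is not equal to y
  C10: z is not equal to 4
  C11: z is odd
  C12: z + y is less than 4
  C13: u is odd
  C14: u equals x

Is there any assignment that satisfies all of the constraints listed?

Unsatisfiable

Constraint 13 makes u odd and constraint 5 makes y odd, so u + y must be even. Constraint 3 says u + y is odd — contradiction.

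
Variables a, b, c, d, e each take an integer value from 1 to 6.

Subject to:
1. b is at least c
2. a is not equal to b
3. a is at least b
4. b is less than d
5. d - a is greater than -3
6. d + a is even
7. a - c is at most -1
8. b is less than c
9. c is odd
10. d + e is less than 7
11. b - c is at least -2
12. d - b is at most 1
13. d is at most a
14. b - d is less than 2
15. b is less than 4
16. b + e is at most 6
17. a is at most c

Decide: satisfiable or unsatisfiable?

Constraints 1, 4, 13, and 17 give d ≤ a, a ≤ c, c ≤ b, b < d. Chaining: d ≤ a ≤ c ≤ b < d, which forces d < d — impossible.

Unsatisfiable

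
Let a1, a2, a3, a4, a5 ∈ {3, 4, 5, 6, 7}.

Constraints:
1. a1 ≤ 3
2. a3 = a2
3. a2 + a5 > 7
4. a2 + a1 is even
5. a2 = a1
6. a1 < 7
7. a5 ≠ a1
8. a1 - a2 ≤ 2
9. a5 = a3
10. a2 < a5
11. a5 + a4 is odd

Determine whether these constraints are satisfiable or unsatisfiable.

From constraints 2, 5, and 9, a5 = a3 = a2 = a1, so a5 = a1. But constraint 7 says a5 ≠ a1. Contradiction.

Unsatisfiable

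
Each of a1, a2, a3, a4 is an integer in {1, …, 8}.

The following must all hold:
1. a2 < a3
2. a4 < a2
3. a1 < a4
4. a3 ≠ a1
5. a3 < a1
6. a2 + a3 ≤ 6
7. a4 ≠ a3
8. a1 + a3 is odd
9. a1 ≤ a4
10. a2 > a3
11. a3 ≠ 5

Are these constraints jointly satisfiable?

Unsatisfiable

Constraints 1, 2, 5, and 9 give a4 < a2, a2 < a3, a3 < a1, a1 ≤ a4. Chaining: a4 < a2 < a3 < a1 ≤ a4, which forces a4 < a4 — impossible.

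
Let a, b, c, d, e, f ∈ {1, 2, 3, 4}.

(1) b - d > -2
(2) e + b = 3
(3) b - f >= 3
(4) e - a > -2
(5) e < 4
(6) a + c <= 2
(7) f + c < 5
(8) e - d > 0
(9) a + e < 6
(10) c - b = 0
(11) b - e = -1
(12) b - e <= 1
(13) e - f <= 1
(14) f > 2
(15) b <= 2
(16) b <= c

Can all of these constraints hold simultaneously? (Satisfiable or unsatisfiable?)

Constraints 3, 12, and 13 give f − e ≥ -1, e − b ≥ -1, b − f ≥ 3.
Adding all 3 inequalities: the left sides telescope to 0, and the right sides sum to (-1) + (-1) + 3 = 1. So 0 ≥ 1, which is false.

Unsatisfiable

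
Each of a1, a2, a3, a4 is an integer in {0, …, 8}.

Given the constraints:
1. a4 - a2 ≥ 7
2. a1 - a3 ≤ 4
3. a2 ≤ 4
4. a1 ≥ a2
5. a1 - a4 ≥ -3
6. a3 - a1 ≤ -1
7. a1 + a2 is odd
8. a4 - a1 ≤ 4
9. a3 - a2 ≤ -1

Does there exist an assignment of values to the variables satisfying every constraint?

Constraints 1, 2, 5, and 9 give a4 − a2 ≥ 7, a2 − a3 ≥ 1, a3 − a1 ≥ -4, a1 − a4 ≥ -3.
Adding all 4 inequalities: the left sides telescope to 0, and the right sides sum to 7 + 1 + (-4) + (-3) = 1. So 0 ≥ 1, which is false.

Unsatisfiable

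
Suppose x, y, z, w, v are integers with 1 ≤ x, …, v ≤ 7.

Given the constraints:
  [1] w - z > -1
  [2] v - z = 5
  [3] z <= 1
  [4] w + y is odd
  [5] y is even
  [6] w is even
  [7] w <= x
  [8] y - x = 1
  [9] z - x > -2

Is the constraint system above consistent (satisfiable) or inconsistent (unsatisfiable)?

Unsatisfiable

Constraint 6 makes w even and constraint 5 makes y even, so w + y must be even. Constraint 4 says w + y is odd — contradiction.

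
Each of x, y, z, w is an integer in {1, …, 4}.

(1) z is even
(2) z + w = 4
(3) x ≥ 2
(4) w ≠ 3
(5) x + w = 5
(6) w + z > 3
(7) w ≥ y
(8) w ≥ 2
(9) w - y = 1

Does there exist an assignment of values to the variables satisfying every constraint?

Satisfiable

Take x = 3, y = 1, z = 2, w = 2. Then constraint 2: z + w = 4; constraint 5: x + w = 5, and every other listed constraint is also met.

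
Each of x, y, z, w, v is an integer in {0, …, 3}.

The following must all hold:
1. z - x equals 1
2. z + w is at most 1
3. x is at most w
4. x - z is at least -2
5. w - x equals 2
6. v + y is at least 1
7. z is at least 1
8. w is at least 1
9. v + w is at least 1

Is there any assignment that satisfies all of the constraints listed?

Unsatisfiable

From constraint 7: z ≥ 1. From constraint 8: w ≥ 1. Hence z + w ≥ 2. But constraint 2 requires z + w ≤ 1, and 1 < 2. Contradiction.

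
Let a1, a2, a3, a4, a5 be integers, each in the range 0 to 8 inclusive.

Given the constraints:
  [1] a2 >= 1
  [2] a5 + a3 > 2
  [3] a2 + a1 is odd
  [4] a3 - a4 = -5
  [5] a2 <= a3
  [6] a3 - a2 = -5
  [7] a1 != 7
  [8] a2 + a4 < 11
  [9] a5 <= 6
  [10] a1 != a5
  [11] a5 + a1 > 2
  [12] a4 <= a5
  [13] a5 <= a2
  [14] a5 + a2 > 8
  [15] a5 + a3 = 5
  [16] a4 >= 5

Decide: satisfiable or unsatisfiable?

Unsatisfiable

From constraints 12 and 16: a5 ≥ a4 ≥ 5. From constraints 1 and 5: a3 ≥ a2 ≥ 1. Hence a5 + a3 ≥ 6. But constraint 15 requires a5 + a3 = 5, and 5 < 6. Contradiction.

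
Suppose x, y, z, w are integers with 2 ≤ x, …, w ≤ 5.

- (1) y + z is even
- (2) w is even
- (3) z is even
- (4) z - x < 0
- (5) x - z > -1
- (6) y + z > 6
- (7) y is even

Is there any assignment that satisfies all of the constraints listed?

Satisfiable

Setting (x, y, z, w) = (5, 4, 4, 2) satisfies everything: constraint 4: z - x = -1; constraint 5: x - z = 1, and the others follow.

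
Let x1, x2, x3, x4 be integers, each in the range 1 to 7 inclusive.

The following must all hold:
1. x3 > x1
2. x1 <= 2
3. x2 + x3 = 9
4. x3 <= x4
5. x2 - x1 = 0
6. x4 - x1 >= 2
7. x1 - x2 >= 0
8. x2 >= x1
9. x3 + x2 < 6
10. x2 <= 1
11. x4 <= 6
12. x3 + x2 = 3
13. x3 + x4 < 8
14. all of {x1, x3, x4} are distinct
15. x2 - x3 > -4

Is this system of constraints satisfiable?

From constraint 10: x2 ≤ 1. From constraints 4 and 11: x3 ≤ x4 ≤ 6. Hence x2 + x3 ≤ 7. But constraint 3 requires x2 + x3 = 9, and 9 > 7. Contradiction.

Unsatisfiable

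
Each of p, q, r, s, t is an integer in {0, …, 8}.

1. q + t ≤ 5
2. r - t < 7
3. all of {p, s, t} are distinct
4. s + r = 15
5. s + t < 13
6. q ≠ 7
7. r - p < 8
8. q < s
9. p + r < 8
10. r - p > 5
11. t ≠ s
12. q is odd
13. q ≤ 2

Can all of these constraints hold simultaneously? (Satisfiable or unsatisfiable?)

Try p = 0, q = 1, r = 7, s = 8, t = 3.
Check constraint 1: q + t = 4; constraint 2: r - t = 4. The remaining constraints are straightforward to verify.

Satisfiable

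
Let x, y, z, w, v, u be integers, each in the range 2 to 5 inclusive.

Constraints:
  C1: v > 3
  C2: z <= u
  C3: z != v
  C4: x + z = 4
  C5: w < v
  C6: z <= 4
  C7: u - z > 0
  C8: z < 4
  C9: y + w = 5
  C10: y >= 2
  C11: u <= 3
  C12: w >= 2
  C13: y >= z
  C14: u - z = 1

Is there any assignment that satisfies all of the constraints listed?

Try x = 2, y = 3, z = 2, w = 2, v = 4, u = 3.
Check constraint 4: x + z = 4; constraint 7: u - z = 1. The remaining constraints are straightforward to verify.

Satisfiable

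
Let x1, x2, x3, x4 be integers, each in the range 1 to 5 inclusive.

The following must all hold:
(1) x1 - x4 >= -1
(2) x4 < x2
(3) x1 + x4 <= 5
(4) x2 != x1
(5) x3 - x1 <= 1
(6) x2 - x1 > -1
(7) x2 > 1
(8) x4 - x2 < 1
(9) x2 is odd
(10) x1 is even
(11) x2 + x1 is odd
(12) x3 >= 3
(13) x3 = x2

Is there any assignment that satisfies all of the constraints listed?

Satisfiable

Try x1 = 2, x2 = 3, x3 = 3, x4 = 1.
Check constraint 1: x1 - x4 = 1; constraint 3: x1 + x4 = 3; constraint 5: x3 - x1 = 1. The remaining constraints are straightforward to verify.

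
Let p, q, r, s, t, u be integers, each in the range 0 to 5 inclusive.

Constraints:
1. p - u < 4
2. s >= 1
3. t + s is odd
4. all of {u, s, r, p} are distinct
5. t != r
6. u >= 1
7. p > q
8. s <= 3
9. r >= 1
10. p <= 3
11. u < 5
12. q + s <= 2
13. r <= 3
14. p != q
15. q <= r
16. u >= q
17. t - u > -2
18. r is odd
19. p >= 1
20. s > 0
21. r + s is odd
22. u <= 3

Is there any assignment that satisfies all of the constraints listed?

Unsatisfiable

Constraints 2, 6, 8, 9, 10, 13, 19, and 22 confine each of u, s, r, p to the 3 values {1, …, 3}.
Constraint 4 requires all 4 of them to be distinct, but only 3 values are available — impossible by the pigeonhole principle.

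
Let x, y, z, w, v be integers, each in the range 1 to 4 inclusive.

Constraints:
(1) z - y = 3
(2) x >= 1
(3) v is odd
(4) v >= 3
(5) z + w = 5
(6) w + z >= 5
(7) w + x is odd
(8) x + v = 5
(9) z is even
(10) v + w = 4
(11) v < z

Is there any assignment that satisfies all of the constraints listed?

Take x = 2, y = 1, z = 4, w = 1, v = 3. Then constraint 1: z - y = 3; constraint 5: z + w = 5, and every other listed constraint is also met.

Satisfiable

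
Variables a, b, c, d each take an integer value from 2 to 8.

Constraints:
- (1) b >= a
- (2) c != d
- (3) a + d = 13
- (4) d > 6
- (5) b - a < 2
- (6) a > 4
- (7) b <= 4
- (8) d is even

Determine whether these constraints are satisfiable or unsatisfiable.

From constraint 6: a ≥ 5. From constraints 1 and 7: a ≤ b and b ≤ 4, so a ≤ 4. But 4 < 5, so no value of a works.

Unsatisfiable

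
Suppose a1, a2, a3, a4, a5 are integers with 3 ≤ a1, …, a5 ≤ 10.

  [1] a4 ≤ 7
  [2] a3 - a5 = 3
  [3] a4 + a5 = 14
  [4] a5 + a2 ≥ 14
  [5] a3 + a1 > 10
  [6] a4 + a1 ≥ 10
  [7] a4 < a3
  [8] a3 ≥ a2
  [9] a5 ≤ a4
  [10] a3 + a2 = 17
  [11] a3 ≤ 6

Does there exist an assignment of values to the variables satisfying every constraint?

From constraints 1 and 9: a5 ≤ a4 ≤ 7. From constraints 8 and 11: a2 ≤ a3 ≤ 6. Hence a5 + a2 ≤ 13. But constraint 4 requires a5 + a2 ≥ 14, and 14 > 13. Contradiction.

Unsatisfiable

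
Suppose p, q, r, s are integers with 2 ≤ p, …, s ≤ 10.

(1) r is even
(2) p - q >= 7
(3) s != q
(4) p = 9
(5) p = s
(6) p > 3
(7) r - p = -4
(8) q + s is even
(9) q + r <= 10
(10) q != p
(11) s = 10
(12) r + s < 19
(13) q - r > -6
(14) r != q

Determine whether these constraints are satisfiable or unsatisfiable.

Constraint 4 fixes p = 9 and constraint 11 fixes s = 10, but constraint 5 requires p = s. Since 9 ≠ 10, contradiction.

Unsatisfiable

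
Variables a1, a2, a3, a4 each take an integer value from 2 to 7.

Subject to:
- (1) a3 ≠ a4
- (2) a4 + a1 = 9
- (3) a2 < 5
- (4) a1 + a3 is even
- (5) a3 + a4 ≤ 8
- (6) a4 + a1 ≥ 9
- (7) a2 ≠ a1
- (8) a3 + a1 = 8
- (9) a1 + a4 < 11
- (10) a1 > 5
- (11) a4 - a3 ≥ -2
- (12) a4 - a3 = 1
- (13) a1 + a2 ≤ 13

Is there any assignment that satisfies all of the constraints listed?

Satisfiable

One satisfying assignment is a1 = 6, a2 = 4, a3 = 2, a4 = 3.
For the less obvious constraints — constraint 2: a4 + a1 = 9; constraint 5: a3 + a4 = 5 — and the others hold by inspection.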